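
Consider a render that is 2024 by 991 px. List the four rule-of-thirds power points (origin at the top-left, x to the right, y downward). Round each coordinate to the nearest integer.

(675, 330), (1349, 330), (675, 661), (1349, 661)

One third of 2024 is 674.67; one third of 991 is 330.33.
Vertical third lines at x = 675 and x = 1349; horizontal third lines at y = 330 and y = 661.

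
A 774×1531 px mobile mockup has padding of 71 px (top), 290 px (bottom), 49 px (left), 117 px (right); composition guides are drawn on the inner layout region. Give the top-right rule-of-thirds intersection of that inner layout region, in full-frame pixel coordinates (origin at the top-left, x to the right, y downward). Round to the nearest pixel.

Content width = 774 − 49 − 117 = 608 px; content height = 1531 − 71 − 290 = 1170 px.
Top-right is two-thirds across and one-third down within the inner layout region.
x = 49 + 2 × 608/3 = 49 + 405.33 ≈ 454
y = 71 + 1 × 1170/3 = 71 + 390.00 ≈ 461

(454, 461)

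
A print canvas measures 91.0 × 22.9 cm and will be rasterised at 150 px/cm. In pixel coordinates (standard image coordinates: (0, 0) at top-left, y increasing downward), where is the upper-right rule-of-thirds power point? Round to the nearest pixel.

(9100, 1145)

In pixels the canvas is 91.0 × 150 = 13650 wide and 22.9 × 150 = 3435 tall.
The upper-right point is two-thirds across and one-third down:
x = 2 × 13650/3 ≈ 9100; y = 1 × 3435/3 ≈ 1145.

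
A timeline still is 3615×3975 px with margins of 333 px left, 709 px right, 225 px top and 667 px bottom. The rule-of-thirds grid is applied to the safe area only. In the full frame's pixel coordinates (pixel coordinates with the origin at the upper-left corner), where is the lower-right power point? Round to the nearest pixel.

x = 2048 px, y = 2280 px

Content width = 3615 − 333 − 709 = 2573 px; content height = 3975 − 225 − 667 = 3083 px.
Lower-right is two-thirds across and two-thirds down within the safe area.
x = 333 + 2 × 2573/3 = 333 + 1715.33 ≈ 2048
y = 225 + 2 × 3083/3 = 225 + 2055.33 ≈ 2280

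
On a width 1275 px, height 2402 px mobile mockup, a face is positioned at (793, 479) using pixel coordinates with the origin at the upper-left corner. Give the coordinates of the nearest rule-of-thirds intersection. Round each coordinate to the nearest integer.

Third lines: x ∈ {425, 850}, y ∈ {801, 1601}.
793 is closer to x = 850; 479 is closer to y = 801.
So the nearest intersection is the upper-right power point.

x = 850 px, y = 801 px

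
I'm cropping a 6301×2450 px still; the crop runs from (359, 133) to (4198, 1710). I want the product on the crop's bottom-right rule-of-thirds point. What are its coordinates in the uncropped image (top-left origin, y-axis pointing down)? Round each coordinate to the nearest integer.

x = 2918 px, y = 1184 px

Crop width = 4198 − 359 = 3839 px; one third is 1279.67 px.
Crop height = 1710 − 133 = 1577 px; one third is 525.67 px.
The bottom-right point is two-thirds across and two-thirds down within the crop:
x = 359 + 2 × 1279.67 ≈ 2918; y = 133 + 2 × 525.67 ≈ 1184.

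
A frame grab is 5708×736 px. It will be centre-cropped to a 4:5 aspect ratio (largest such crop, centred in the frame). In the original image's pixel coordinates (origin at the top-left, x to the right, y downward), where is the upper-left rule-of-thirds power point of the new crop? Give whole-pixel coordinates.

(2756, 245)

5708/736 > 4/5, so the 4:5 crop keeps the full height 736 and trims width to 736 × 4/5 = 588.80 px.
Left offset = (5708 − 588.80)/2 = 2559.60 px; top offset = 0.
Upper-left is one-third across and one-third down within the crop:
x = 2559.60 + 1 × 588.80/3 ≈ 2756; y = 0.00 + 1 × 736.00/3 ≈ 245.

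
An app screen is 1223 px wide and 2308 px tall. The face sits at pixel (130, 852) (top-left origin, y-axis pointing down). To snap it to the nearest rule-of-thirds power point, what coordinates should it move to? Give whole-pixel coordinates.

Third lines: x ∈ {408, 815}, y ∈ {769, 1539}.
130 is closer to x = 408; 852 is closer to y = 769.
So the nearest intersection is the upper-left power point.

x = 408 px, y = 769 px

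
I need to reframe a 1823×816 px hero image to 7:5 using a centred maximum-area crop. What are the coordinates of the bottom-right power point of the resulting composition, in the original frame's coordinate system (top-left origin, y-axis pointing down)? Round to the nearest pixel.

(1102, 544)

1823/816 > 7/5, so the 7:5 crop keeps the full height 816 and trims width to 816 × 7/5 = 1142.40 px.
Left offset = (1823 − 1142.40)/2 = 340.30 px; top offset = 0.
Bottom-right is two-thirds across and two-thirds down within the crop:
x = 340.30 + 2 × 1142.40/3 ≈ 1102; y = 0.00 + 2 × 816.00/3 ≈ 544.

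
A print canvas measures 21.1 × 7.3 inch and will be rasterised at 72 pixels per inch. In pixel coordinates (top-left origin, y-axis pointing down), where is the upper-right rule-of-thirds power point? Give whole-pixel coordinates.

(1013, 175)

In pixels the canvas is 21.1 × 72 = 1519.2 wide and 7.3 × 72 = 525.6 tall.
The upper-right point is two-thirds across and one-third down:
x = 2 × 1519.2/3 ≈ 1013; y = 1 × 525.6/3 ≈ 175.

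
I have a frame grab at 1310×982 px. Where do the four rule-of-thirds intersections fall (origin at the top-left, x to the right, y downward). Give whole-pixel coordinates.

(437, 327), (873, 327), (437, 655), (873, 655)

One third of 1310 is 436.67; one third of 982 is 327.33.
Vertical third lines at x = 437 and x = 873; horizontal third lines at y = 327 and y = 655.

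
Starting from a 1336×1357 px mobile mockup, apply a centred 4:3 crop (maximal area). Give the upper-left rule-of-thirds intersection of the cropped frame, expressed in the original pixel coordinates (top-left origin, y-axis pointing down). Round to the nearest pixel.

1336/1357 < 4/3, so the 4:3 crop keeps the full width 1336 and trims height to 1336 × 3/4 = 1002.00 px.
Top offset = (1357 − 1002.00)/2 = 177.50 px; left offset = 0.
Upper-left is one-third across and one-third down within the crop:
x = 0.00 + 1 × 1336.00/3 ≈ 445; y = 177.50 + 1 × 1002.00/3 ≈ 512.

(445, 512)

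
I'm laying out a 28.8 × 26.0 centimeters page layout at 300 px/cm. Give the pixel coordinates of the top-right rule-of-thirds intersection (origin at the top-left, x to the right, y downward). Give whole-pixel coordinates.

In pixels the canvas is 28.8 × 300 = 8640 wide and 26.0 × 300 = 7800 tall.
The top-right point is two-thirds across and one-third down:
x = 2 × 8640/3 ≈ 5760; y = 1 × 7800/3 ≈ 2600.

(5760, 2600)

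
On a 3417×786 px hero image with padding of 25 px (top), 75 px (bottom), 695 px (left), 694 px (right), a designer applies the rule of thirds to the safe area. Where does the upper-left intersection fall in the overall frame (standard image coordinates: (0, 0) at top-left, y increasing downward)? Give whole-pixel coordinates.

Content width = 3417 − 695 − 694 = 2028 px; content height = 786 − 25 − 75 = 686 px.
Upper-left is one-third across and one-third down within the safe area.
x = 695 + 1 × 2028/3 = 695 + 676.00 ≈ 1371
y = 25 + 1 × 686/3 = 25 + 228.67 ≈ 254

(1371, 254)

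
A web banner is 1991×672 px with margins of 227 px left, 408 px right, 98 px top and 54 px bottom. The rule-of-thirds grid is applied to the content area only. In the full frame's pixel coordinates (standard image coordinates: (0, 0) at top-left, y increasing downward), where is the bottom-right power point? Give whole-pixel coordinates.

Content width = 1991 − 227 − 408 = 1356 px; content height = 672 − 98 − 54 = 520 px.
Bottom-right is two-thirds across and two-thirds down within the content area.
x = 227 + 2 × 1356/3 = 227 + 904.00 ≈ 1131
y = 98 + 2 × 520/3 = 98 + 346.67 ≈ 445

(1131, 445)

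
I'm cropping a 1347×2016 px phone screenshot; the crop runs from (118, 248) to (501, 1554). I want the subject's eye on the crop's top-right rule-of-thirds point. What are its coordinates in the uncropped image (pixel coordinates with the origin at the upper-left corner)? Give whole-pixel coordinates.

x = 373 px, y = 683 px

Crop width = 501 − 118 = 383 px; one third is 127.67 px.
Crop height = 1554 − 248 = 1306 px; one third is 435.33 px.
The top-right point is two-thirds across and one-third down within the crop:
x = 118 + 2 × 127.67 ≈ 373; y = 248 + 1 × 435.33 ≈ 683.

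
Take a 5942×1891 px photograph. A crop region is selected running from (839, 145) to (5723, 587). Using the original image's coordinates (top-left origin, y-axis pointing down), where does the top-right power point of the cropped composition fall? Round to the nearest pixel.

Crop width = 5723 − 839 = 4884 px; one third is 1628.00 px.
Crop height = 587 − 145 = 442 px; one third is 147.33 px.
The top-right point is two-thirds across and one-third down within the crop:
x = 839 + 2 × 1628.00 ≈ 4095; y = 145 + 1 × 147.33 ≈ 292.

(4095, 292)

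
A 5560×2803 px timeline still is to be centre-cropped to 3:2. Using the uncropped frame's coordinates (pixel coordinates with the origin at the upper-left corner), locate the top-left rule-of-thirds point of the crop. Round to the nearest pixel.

(2079, 934)

5560/2803 > 3/2, so the 3:2 crop keeps the full height 2803 and trims width to 2803 × 3/2 = 4204.50 px.
Left offset = (5560 − 4204.50)/2 = 677.75 px; top offset = 0.
Top-left is one-third across and one-third down within the crop:
x = 677.75 + 1 × 4204.50/3 ≈ 2079; y = 0.00 + 1 × 2803.00/3 ≈ 934.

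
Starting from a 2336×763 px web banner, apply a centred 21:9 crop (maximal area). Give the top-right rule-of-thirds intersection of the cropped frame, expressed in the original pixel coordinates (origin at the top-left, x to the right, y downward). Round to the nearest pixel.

x = 1465 px, y = 254 px

2336/763 > 21/9, so the 21:9 crop keeps the full height 763 and trims width to 763 × 21/9 = 1780.33 px.
Left offset = (2336 − 1780.33)/2 = 277.83 px; top offset = 0.
Top-right is two-thirds across and one-third down within the crop:
x = 277.83 + 2 × 1780.33/3 ≈ 1465; y = 0.00 + 1 × 763.00/3 ≈ 254.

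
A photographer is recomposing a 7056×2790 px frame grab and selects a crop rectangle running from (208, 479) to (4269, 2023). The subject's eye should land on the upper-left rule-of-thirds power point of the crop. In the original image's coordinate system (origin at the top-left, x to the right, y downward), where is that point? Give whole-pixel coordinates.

(1562, 994)

Crop width = 4269 − 208 = 4061 px; one third is 1353.67 px.
Crop height = 2023 − 479 = 1544 px; one third is 514.67 px.
The upper-left point is one-third across and one-third down within the crop:
x = 208 + 1 × 1353.67 ≈ 1562; y = 479 + 1 × 514.67 ≈ 994.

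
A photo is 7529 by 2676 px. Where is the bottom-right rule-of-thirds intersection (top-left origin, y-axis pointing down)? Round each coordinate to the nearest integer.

x = 5019 px, y = 1784 px

The bottom-right point sits two-thirds of the way across and two-thirds of the way down.
x = 2 × 7529/3 ≈ 5019; y = 2 × 2676/3 ≈ 1784.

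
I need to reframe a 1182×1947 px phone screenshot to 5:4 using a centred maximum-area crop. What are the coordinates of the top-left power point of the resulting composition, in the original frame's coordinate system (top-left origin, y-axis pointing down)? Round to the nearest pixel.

1182/1947 < 5/4, so the 5:4 crop keeps the full width 1182 and trims height to 1182 × 4/5 = 945.60 px.
Top offset = (1947 − 945.60)/2 = 500.70 px; left offset = 0.
Top-left is one-third across and one-third down within the crop:
x = 0.00 + 1 × 1182.00/3 ≈ 394; y = 500.70 + 1 × 945.60/3 ≈ 816.

(394, 816)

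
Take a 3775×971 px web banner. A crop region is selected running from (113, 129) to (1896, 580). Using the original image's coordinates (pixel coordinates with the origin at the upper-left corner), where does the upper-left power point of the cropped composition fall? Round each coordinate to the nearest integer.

Crop width = 1896 − 113 = 1783 px; one third is 594.33 px.
Crop height = 580 − 129 = 451 px; one third is 150.33 px.
The upper-left point is one-third across and one-third down within the crop:
x = 113 + 1 × 594.33 ≈ 707; y = 129 + 1 × 150.33 ≈ 279.

x = 707 px, y = 279 px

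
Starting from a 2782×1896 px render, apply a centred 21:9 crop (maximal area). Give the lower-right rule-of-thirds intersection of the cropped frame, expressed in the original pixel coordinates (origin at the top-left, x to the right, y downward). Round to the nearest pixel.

2782/1896 < 21/9, so the 21:9 crop keeps the full width 2782 and trims height to 2782 × 9/21 = 1192.29 px.
Top offset = (1896 − 1192.29)/2 = 351.86 px; left offset = 0.
Lower-right is two-thirds across and two-thirds down within the crop:
x = 0.00 + 2 × 2782.00/3 ≈ 1855; y = 351.86 + 2 × 1192.29/3 ≈ 1147.

x = 1855 px, y = 1147 px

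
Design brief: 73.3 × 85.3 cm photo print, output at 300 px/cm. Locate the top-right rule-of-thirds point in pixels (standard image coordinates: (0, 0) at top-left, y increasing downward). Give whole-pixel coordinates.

x = 14660 px, y = 8530 px

In pixels the canvas is 73.3 × 300 = 21990 wide and 85.3 × 300 = 25590 tall.
The top-right point is two-thirds across and one-third down:
x = 2 × 21990/3 ≈ 14660; y = 1 × 25590/3 ≈ 8530.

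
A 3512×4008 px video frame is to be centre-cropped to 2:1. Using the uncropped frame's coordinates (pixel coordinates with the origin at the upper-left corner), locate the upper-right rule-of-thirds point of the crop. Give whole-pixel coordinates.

(2341, 1711)

3512/4008 < 2/1, so the 2:1 crop keeps the full width 3512 and trims height to 3512 × 1/2 = 1756.00 px.
Top offset = (4008 − 1756.00)/2 = 1126.00 px; left offset = 0.
Upper-right is two-thirds across and one-third down within the crop:
x = 0.00 + 2 × 3512.00/3 ≈ 2341; y = 1126.00 + 1 × 1756.00/3 ≈ 1711.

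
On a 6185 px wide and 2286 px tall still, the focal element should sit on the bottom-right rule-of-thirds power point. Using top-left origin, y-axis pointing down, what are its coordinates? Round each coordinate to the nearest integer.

(4123, 1524)

The bottom-right point sits two-thirds of the way across and two-thirds of the way down.
x = 2 × 6185/3 ≈ 4123; y = 2 × 2286/3 ≈ 1524.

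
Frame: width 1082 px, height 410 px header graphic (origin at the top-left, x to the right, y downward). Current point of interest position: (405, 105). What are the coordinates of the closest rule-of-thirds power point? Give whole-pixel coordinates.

(361, 137)

Third lines: x ∈ {361, 721}, y ∈ {137, 273}.
405 is closer to x = 361; 105 is closer to y = 137.
So the nearest intersection is the upper-left power point.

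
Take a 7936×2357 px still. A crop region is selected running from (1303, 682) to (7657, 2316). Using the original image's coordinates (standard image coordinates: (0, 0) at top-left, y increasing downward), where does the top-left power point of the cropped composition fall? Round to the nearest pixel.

Crop width = 7657 − 1303 = 6354 px; one third is 2118.00 px.
Crop height = 2316 − 682 = 1634 px; one third is 544.67 px.
The top-left point is one-third across and one-third down within the crop:
x = 1303 + 1 × 2118.00 ≈ 3421; y = 682 + 1 × 544.67 ≈ 1227.

(3421, 1227)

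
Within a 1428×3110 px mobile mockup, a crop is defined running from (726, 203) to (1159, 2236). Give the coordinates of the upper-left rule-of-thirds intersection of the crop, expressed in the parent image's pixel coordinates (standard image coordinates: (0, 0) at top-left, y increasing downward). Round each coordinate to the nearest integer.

Crop width = 1159 − 726 = 433 px; one third is 144.33 px.
Crop height = 2236 − 203 = 2033 px; one third is 677.67 px.
The upper-left point is one-third across and one-third down within the crop:
x = 726 + 1 × 144.33 ≈ 870; y = 203 + 1 × 677.67 ≈ 881.

x = 870 px, y = 881 px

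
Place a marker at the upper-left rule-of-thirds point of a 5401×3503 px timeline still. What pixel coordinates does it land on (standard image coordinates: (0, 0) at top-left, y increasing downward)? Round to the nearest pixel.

x = 1800 px, y = 1168 px

The upper-left point sits one-third of the way across and one-third of the way down.
x = 1 × 5401/3 ≈ 1800; y = 1 × 3503/3 ≈ 1168.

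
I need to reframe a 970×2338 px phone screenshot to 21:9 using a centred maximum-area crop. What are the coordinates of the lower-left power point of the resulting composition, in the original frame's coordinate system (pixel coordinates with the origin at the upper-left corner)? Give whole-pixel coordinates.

970/2338 < 21/9, so the 21:9 crop keeps the full width 970 and trims height to 970 × 9/21 = 415.71 px.
Top offset = (2338 − 415.71)/2 = 961.14 px; left offset = 0.
Lower-left is one-third across and two-thirds down within the crop:
x = 0.00 + 1 × 970.00/3 ≈ 323; y = 961.14 + 2 × 415.71/3 ≈ 1238.

(323, 1238)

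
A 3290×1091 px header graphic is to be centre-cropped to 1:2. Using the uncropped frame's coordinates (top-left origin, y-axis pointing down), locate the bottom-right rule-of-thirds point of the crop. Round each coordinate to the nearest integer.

x = 1736 px, y = 727 px

3290/1091 > 1/2, so the 1:2 crop keeps the full height 1091 and trims width to 1091 × 1/2 = 545.50 px.
Left offset = (3290 − 545.50)/2 = 1372.25 px; top offset = 0.
Bottom-right is two-thirds across and two-thirds down within the crop:
x = 1372.25 + 2 × 545.50/3 ≈ 1736; y = 0.00 + 2 × 1091.00/3 ≈ 727.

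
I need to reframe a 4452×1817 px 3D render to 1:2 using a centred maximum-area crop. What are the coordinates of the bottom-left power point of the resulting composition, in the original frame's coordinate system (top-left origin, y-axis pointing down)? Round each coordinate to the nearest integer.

x = 2075 px, y = 1211 px

4452/1817 > 1/2, so the 1:2 crop keeps the full height 1817 and trims width to 1817 × 1/2 = 908.50 px.
Left offset = (4452 − 908.50)/2 = 1771.75 px; top offset = 0.
Bottom-left is one-third across and two-thirds down within the crop:
x = 1771.75 + 1 × 908.50/3 ≈ 2075; y = 0.00 + 2 × 1817.00/3 ≈ 1211.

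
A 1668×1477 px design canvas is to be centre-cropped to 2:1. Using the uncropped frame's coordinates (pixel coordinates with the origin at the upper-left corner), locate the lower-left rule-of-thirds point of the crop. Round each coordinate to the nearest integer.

1668/1477 < 2/1, so the 2:1 crop keeps the full width 1668 and trims height to 1668 × 1/2 = 834.00 px.
Top offset = (1477 − 834.00)/2 = 321.50 px; left offset = 0.
Lower-left is one-third across and two-thirds down within the crop:
x = 0.00 + 1 × 1668.00/3 ≈ 556; y = 321.50 + 2 × 834.00/3 ≈ 878.

(556, 878)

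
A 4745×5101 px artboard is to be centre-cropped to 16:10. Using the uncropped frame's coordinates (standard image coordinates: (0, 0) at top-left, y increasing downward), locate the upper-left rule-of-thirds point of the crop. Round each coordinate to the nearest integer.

x = 1582 px, y = 2056 px

4745/5101 < 16/10, so the 16:10 crop keeps the full width 4745 and trims height to 4745 × 10/16 = 2965.62 px.
Top offset = (5101 − 2965.62)/2 = 1067.69 px; left offset = 0.
Upper-left is one-third across and one-third down within the crop:
x = 0.00 + 1 × 4745.00/3 ≈ 1582; y = 1067.69 + 1 × 2965.62/3 ≈ 2056.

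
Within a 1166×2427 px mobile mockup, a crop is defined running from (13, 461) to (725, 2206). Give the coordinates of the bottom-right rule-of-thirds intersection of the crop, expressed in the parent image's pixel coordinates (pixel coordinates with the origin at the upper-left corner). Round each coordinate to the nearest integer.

Crop width = 725 − 13 = 712 px; one third is 237.33 px.
Crop height = 2206 − 461 = 1745 px; one third is 581.67 px.
The bottom-right point is two-thirds across and two-thirds down within the crop:
x = 13 + 2 × 237.33 ≈ 488; y = 461 + 2 × 581.67 ≈ 1624.

(488, 1624)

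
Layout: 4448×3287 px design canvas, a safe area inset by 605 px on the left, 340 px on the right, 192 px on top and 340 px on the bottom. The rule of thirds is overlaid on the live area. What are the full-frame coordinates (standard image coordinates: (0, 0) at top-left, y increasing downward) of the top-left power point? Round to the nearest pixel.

(1773, 1110)

Content width = 4448 − 605 − 340 = 3503 px; content height = 3287 − 192 − 340 = 2755 px.
Top-left is one-third across and one-third down within the live area.
x = 605 + 1 × 3503/3 = 605 + 1167.67 ≈ 1773
y = 192 + 1 × 2755/3 = 192 + 918.33 ≈ 1110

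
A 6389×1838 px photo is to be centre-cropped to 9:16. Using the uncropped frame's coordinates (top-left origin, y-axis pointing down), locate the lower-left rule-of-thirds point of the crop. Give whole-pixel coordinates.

6389/1838 > 9/16, so the 9:16 crop keeps the full height 1838 and trims width to 1838 × 9/16 = 1033.88 px.
Left offset = (6389 − 1033.88)/2 = 2677.56 px; top offset = 0.
Lower-left is one-third across and two-thirds down within the crop:
x = 2677.56 + 1 × 1033.88/3 ≈ 3022; y = 0.00 + 2 × 1838.00/3 ≈ 1225.

x = 3022 px, y = 1225 px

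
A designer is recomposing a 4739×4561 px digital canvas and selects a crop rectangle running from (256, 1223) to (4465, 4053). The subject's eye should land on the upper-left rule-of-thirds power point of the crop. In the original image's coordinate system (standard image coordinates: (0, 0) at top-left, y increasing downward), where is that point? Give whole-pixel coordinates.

x = 1659 px, y = 2166 px

Crop width = 4465 − 256 = 4209 px; one third is 1403.00 px.
Crop height = 4053 − 1223 = 2830 px; one third is 943.33 px.
The upper-left point is one-third across and one-third down within the crop:
x = 256 + 1 × 1403.00 ≈ 1659; y = 1223 + 1 × 943.33 ≈ 2166.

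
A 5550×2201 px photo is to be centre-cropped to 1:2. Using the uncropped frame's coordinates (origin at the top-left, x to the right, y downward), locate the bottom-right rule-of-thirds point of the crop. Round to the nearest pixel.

5550/2201 > 1/2, so the 1:2 crop keeps the full height 2201 and trims width to 2201 × 1/2 = 1100.50 px.
Left offset = (5550 − 1100.50)/2 = 2224.75 px; top offset = 0.
Bottom-right is two-thirds across and two-thirds down within the crop:
x = 2224.75 + 2 × 1100.50/3 ≈ 2958; y = 0.00 + 2 × 2201.00/3 ≈ 1467.

(2958, 1467)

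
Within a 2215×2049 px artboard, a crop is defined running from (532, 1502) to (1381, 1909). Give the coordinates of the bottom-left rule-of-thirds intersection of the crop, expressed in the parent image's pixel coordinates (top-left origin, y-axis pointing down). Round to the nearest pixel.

Crop width = 1381 − 532 = 849 px; one third is 283.00 px.
Crop height = 1909 − 1502 = 407 px; one third is 135.67 px.
The bottom-left point is one-third across and two-thirds down within the crop:
x = 532 + 1 × 283.00 ≈ 815; y = 1502 + 2 × 135.67 ≈ 1773.

(815, 1773)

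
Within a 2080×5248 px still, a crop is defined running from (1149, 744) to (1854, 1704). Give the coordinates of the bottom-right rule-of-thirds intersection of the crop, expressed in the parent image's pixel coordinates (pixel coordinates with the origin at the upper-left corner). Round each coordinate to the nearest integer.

Crop width = 1854 − 1149 = 705 px; one third is 235.00 px.
Crop height = 1704 − 744 = 960 px; one third is 320.00 px.
The bottom-right point is two-thirds across and two-thirds down within the crop:
x = 1149 + 2 × 235.00 ≈ 1619; y = 744 + 2 × 320.00 ≈ 1384.

x = 1619 px, y = 1384 px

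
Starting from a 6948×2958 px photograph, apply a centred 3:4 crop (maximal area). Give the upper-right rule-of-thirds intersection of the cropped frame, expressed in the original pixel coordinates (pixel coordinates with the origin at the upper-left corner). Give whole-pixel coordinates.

x = 3844 px, y = 986 px

6948/2958 > 3/4, so the 3:4 crop keeps the full height 2958 and trims width to 2958 × 3/4 = 2218.50 px.
Left offset = (6948 − 2218.50)/2 = 2364.75 px; top offset = 0.
Upper-right is two-thirds across and one-third down within the crop:
x = 2364.75 + 2 × 2218.50/3 ≈ 3844; y = 0.00 + 1 × 2958.00/3 ≈ 986.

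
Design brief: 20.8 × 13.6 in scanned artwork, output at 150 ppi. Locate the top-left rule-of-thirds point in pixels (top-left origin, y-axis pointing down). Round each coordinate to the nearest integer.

(1040, 680)

In pixels the canvas is 20.8 × 150 = 3120 wide and 13.6 × 150 = 2040 tall.
The top-left point is one-third across and one-third down:
x = 1 × 3120/3 ≈ 1040; y = 1 × 2040/3 ≈ 680.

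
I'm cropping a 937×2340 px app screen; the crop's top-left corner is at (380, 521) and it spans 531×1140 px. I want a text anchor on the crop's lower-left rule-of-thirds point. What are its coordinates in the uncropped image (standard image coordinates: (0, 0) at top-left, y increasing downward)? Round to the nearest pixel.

x = 557 px, y = 1281 px

One third of the crop width 531 is 177.00 px.
One third of the crop height 1140 is 380.00 px.
The lower-left point is one-third across and two-thirds down within the crop:
x = 380 + 1 × 177.00 ≈ 557; y = 521 + 2 × 380.00 ≈ 1281.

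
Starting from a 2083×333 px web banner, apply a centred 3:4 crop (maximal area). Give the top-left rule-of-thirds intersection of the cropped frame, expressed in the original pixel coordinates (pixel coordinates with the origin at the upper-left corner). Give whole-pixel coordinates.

2083/333 > 3/4, so the 3:4 crop keeps the full height 333 and trims width to 333 × 3/4 = 249.75 px.
Left offset = (2083 − 249.75)/2 = 916.62 px; top offset = 0.
Top-left is one-third across and one-third down within the crop:
x = 916.62 + 1 × 249.75/3 ≈ 1000; y = 0.00 + 1 × 333.00/3 ≈ 111.

x = 1000 px, y = 111 px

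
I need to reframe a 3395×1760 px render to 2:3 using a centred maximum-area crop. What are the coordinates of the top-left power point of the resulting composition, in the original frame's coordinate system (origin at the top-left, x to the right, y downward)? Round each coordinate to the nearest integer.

x = 1502 px, y = 587 px

3395/1760 > 2/3, so the 2:3 crop keeps the full height 1760 and trims width to 1760 × 2/3 = 1173.33 px.
Left offset = (3395 − 1173.33)/2 = 1110.83 px; top offset = 0.
Top-left is one-third across and one-third down within the crop:
x = 1110.83 + 1 × 1173.33/3 ≈ 1502; y = 0.00 + 1 × 1760.00/3 ≈ 587.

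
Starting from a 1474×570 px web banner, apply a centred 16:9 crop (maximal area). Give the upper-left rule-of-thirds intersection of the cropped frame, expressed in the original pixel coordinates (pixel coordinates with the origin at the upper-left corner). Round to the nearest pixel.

(568, 190)

1474/570 > 16/9, so the 16:9 crop keeps the full height 570 and trims width to 570 × 16/9 = 1013.33 px.
Left offset = (1474 − 1013.33)/2 = 230.33 px; top offset = 0.
Upper-left is one-third across and one-third down within the crop:
x = 230.33 + 1 × 1013.33/3 ≈ 568; y = 0.00 + 1 × 570.00/3 ≈ 190.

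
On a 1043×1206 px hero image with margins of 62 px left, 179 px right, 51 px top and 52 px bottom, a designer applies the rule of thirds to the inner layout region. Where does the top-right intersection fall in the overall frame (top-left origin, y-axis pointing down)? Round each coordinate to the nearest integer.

(597, 419)

Content width = 1043 − 62 − 179 = 802 px; content height = 1206 − 51 − 52 = 1103 px.
Top-right is two-thirds across and one-third down within the inner layout region.
x = 62 + 2 × 802/3 = 62 + 534.67 ≈ 597
y = 51 + 1 × 1103/3 = 51 + 367.67 ≈ 419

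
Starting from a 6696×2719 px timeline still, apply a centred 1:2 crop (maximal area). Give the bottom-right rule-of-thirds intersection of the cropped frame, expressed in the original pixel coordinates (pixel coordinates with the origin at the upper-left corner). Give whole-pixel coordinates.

(3575, 1813)

6696/2719 > 1/2, so the 1:2 crop keeps the full height 2719 and trims width to 2719 × 1/2 = 1359.50 px.
Left offset = (6696 − 1359.50)/2 = 2668.25 px; top offset = 0.
Bottom-right is two-thirds across and two-thirds down within the crop:
x = 2668.25 + 2 × 1359.50/3 ≈ 3575; y = 0.00 + 2 × 2719.00/3 ≈ 1813.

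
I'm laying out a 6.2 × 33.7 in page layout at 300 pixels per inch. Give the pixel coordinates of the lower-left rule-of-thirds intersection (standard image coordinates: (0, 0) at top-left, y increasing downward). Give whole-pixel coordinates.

In pixels the canvas is 6.2 × 300 = 1860 wide and 33.7 × 300 = 10110 tall.
The lower-left point is one-third across and two-thirds down:
x = 1 × 1860/3 ≈ 620; y = 2 × 10110/3 ≈ 6740.

(620, 6740)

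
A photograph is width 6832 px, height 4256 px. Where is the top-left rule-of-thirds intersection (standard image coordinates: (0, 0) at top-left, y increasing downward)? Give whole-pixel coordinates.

The top-left point sits one-third of the way across and one-third of the way down.
x = 1 × 6832/3 ≈ 2277; y = 1 × 4256/3 ≈ 1419.

(2277, 1419)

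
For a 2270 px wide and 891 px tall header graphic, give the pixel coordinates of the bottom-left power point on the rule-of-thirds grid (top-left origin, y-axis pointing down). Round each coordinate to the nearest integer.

The bottom-left point sits one-third of the way across and two-thirds of the way down.
x = 1 × 2270/3 ≈ 757; y = 2 × 891/3 ≈ 594.

(757, 594)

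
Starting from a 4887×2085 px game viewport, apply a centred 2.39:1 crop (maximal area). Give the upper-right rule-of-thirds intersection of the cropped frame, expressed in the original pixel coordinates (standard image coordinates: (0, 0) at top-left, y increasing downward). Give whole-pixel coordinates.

(3258, 702)

4887/2085 < 2.39/1, so the 2.39:1 crop keeps the full width 4887 and trims height to 4887 × 1/2.39 = 2044.77 px.
Top offset = (2085 − 2044.77)/2 = 20.12 px; left offset = 0.
Upper-right is two-thirds across and one-third down within the crop:
x = 0.00 + 2 × 4887.00/3 ≈ 3258; y = 20.12 + 1 × 2044.77/3 ≈ 702.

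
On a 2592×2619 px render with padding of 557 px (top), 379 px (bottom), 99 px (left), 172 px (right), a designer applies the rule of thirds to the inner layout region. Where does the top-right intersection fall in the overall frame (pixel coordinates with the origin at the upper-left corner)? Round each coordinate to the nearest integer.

Content width = 2592 − 99 − 172 = 2321 px; content height = 2619 − 557 − 379 = 1683 px.
Top-right is two-thirds across and one-third down within the inner layout region.
x = 99 + 2 × 2321/3 = 99 + 1547.33 ≈ 1646
y = 557 + 1 × 1683/3 = 557 + 561.00 ≈ 1118

x = 1646 px, y = 1118 px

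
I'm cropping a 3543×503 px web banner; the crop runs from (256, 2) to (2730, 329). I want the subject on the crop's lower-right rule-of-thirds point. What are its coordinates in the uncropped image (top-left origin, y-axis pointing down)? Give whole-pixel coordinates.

Crop width = 2730 − 256 = 2474 px; one third is 824.67 px.
Crop height = 329 − 2 = 327 px; one third is 109.00 px.
The lower-right point is two-thirds across and two-thirds down within the crop:
x = 256 + 2 × 824.67 ≈ 1905; y = 2 + 2 × 109.00 ≈ 220.

(1905, 220)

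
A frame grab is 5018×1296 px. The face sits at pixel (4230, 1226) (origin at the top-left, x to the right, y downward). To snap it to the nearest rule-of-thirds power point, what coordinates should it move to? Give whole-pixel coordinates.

(3345, 864)

Third lines: x ∈ {1673, 3345}, y ∈ {432, 864}.
4230 is closer to x = 3345; 1226 is closer to y = 864.
So the nearest intersection is the lower-right power point.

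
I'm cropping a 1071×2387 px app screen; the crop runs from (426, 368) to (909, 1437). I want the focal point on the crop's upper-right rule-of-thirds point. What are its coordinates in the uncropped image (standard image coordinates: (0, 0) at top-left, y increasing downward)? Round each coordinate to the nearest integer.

Crop width = 909 − 426 = 483 px; one third is 161.00 px.
Crop height = 1437 − 368 = 1069 px; one third is 356.33 px.
The upper-right point is two-thirds across and one-third down within the crop:
x = 426 + 2 × 161.00 ≈ 748; y = 368 + 1 × 356.33 ≈ 724.

(748, 724)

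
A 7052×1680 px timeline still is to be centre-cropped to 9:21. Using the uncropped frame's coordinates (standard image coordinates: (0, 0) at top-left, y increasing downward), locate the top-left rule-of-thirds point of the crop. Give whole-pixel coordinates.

x = 3406 px, y = 560 px

7052/1680 > 9/21, so the 9:21 crop keeps the full height 1680 and trims width to 1680 × 9/21 = 720.00 px.
Left offset = (7052 − 720.00)/2 = 3166.00 px; top offset = 0.
Top-left is one-third across and one-third down within the crop:
x = 3166.00 + 1 × 720.00/3 ≈ 3406; y = 0.00 + 1 × 1680.00/3 ≈ 560.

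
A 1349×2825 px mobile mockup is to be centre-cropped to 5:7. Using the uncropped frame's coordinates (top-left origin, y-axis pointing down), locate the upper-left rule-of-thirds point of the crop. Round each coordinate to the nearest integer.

(450, 1098)

1349/2825 < 5/7, so the 5:7 crop keeps the full width 1349 and trims height to 1349 × 7/5 = 1888.60 px.
Top offset = (2825 − 1888.60)/2 = 468.20 px; left offset = 0.
Upper-left is one-third across and one-third down within the crop:
x = 0.00 + 1 × 1349.00/3 ≈ 450; y = 468.20 + 1 × 1888.60/3 ≈ 1098.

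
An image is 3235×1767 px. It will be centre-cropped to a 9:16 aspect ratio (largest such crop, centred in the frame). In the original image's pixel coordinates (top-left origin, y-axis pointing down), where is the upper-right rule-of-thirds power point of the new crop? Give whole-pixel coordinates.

3235/1767 > 9/16, so the 9:16 crop keeps the full height 1767 and trims width to 1767 × 9/16 = 993.94 px.
Left offset = (3235 − 993.94)/2 = 1120.53 px; top offset = 0.
Upper-right is two-thirds across and one-third down within the crop:
x = 1120.53 + 2 × 993.94/3 ≈ 1783; y = 0.00 + 1 × 1767.00/3 ≈ 589.

(1783, 589)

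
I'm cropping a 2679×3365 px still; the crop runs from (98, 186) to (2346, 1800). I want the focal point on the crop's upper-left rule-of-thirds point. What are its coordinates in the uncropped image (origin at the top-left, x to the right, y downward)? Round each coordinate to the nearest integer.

Crop width = 2346 − 98 = 2248 px; one third is 749.33 px.
Crop height = 1800 − 186 = 1614 px; one third is 538.00 px.
The upper-left point is one-third across and one-third down within the crop:
x = 98 + 1 × 749.33 ≈ 847; y = 186 + 1 × 538.00 ≈ 724.

(847, 724)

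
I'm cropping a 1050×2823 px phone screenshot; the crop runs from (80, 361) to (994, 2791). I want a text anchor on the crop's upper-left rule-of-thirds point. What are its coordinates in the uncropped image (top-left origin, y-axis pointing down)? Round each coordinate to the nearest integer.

x = 385 px, y = 1171 px

Crop width = 994 − 80 = 914 px; one third is 304.67 px.
Crop height = 2791 − 361 = 2430 px; one third is 810.00 px.
The upper-left point is one-third across and one-third down within the crop:
x = 80 + 1 × 304.67 ≈ 385; y = 361 + 1 × 810.00 ≈ 1171.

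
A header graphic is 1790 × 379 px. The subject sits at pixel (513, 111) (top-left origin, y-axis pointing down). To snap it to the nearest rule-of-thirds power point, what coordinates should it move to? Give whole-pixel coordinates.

Third lines: x ∈ {597, 1193}, y ∈ {126, 253}.
513 is closer to x = 597; 111 is closer to y = 126.
So the nearest intersection is the upper-left power point.

x = 597 px, y = 126 px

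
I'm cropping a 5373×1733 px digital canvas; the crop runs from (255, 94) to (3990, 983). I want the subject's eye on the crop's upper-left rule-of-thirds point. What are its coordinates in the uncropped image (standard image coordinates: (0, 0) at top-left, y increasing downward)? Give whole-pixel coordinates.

x = 1500 px, y = 390 px

Crop width = 3990 − 255 = 3735 px; one third is 1245.00 px.
Crop height = 983 − 94 = 889 px; one third is 296.33 px.
The upper-left point is one-third across and one-third down within the crop:
x = 255 + 1 × 1245.00 ≈ 1500; y = 94 + 1 × 296.33 ≈ 390.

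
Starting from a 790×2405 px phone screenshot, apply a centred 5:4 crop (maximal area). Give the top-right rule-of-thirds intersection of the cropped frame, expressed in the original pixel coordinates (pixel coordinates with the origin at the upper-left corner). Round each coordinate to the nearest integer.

790/2405 < 5/4, so the 5:4 crop keeps the full width 790 and trims height to 790 × 4/5 = 632.00 px.
Top offset = (2405 − 632.00)/2 = 886.50 px; left offset = 0.
Top-right is two-thirds across and one-third down within the crop:
x = 0.00 + 2 × 790.00/3 ≈ 527; y = 886.50 + 1 × 632.00/3 ≈ 1097.

(527, 1097)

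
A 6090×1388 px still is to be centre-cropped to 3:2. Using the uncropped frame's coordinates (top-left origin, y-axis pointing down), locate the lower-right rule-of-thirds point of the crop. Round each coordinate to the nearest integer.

6090/1388 > 3/2, so the 3:2 crop keeps the full height 1388 and trims width to 1388 × 3/2 = 2082.00 px.
Left offset = (6090 − 2082.00)/2 = 2004.00 px; top offset = 0.
Lower-right is two-thirds across and two-thirds down within the crop:
x = 2004.00 + 2 × 2082.00/3 ≈ 3392; y = 0.00 + 2 × 1388.00/3 ≈ 925.

x = 3392 px, y = 925 px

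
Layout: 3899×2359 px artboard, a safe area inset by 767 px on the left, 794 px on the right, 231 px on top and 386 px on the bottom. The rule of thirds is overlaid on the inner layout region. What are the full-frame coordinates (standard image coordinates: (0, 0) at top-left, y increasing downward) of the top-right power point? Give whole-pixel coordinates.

Content width = 3899 − 767 − 794 = 2338 px; content height = 2359 − 231 − 386 = 1742 px.
Top-right is two-thirds across and one-third down within the inner layout region.
x = 767 + 2 × 2338/3 = 767 + 1558.67 ≈ 2326
y = 231 + 1 × 1742/3 = 231 + 580.67 ≈ 812

(2326, 812)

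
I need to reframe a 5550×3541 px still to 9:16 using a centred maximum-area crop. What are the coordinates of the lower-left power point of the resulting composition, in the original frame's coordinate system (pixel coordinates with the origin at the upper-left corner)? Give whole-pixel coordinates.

5550/3541 > 9/16, so the 9:16 crop keeps the full height 3541 and trims width to 3541 × 9/16 = 1991.81 px.
Left offset = (5550 − 1991.81)/2 = 1779.09 px; top offset = 0.
Lower-left is one-third across and two-thirds down within the crop:
x = 1779.09 + 1 × 1991.81/3 ≈ 2443; y = 0.00 + 2 × 3541.00/3 ≈ 2361.

(2443, 2361)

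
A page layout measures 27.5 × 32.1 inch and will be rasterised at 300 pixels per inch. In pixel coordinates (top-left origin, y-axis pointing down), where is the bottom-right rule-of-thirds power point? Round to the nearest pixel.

x = 5500 px, y = 6420 px

In pixels the canvas is 27.5 × 300 = 8250 wide and 32.1 × 300 = 9630 tall.
The bottom-right point is two-thirds across and two-thirds down:
x = 2 × 8250/3 ≈ 5500; y = 2 × 9630/3 ≈ 6420.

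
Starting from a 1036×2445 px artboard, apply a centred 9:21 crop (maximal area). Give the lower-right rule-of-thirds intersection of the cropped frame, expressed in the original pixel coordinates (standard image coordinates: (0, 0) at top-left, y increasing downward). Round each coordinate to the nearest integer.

1036/2445 < 9/21, so the 9:21 crop keeps the full width 1036 and trims height to 1036 × 21/9 = 2417.33 px.
Top offset = (2445 − 2417.33)/2 = 13.83 px; left offset = 0.
Lower-right is two-thirds across and two-thirds down within the crop:
x = 0.00 + 2 × 1036.00/3 ≈ 691; y = 13.83 + 2 × 2417.33/3 ≈ 1625.

(691, 1625)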